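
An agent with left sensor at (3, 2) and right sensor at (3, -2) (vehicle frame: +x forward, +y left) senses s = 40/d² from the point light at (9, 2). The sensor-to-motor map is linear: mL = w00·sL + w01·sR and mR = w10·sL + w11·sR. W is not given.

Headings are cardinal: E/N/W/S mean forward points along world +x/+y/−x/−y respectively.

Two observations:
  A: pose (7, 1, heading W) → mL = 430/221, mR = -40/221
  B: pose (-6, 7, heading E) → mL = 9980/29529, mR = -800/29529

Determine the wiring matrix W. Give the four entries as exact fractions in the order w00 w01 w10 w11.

1 1/2 1/2 -1/2

obs A: pose=(7,1,W) → sL=20/17, sR=20/13, mL=430/221, mR=-40/221
obs B: pose=(-6,7,E) → sL=40/193, sR=40/153, mL=9980/29529, mR=-800/29529
sensor matrix S = [[20/17, 20/13], [40/193, 40/153]]; det S = -73600/6525909
solve [mL_A; mL_B] = S·[w00; w01] and [mR_A; mR_B] = S·[w10; w11]:
  w00 = 1, w01 = 1/2, w10 = 1/2, w11 = -1/2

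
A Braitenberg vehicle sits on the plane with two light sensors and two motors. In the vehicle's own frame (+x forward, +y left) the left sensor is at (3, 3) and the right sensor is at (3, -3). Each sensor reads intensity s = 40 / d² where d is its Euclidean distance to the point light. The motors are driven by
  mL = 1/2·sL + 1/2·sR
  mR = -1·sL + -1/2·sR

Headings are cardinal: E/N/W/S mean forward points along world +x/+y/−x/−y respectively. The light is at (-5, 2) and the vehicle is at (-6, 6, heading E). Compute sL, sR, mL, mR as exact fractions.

left sensor world pos  = (-3, 9); dL² = 53
right sensor world pos = (-3, 3); dR² = 5
sL = 40/53 = 40/53
sR = 40/5 = 8
mL = 1/2·sL + 1/2·sR = 232/53
mR = -1·sL + -1/2·sR = -252/53

40/53 8 232/53 -252/53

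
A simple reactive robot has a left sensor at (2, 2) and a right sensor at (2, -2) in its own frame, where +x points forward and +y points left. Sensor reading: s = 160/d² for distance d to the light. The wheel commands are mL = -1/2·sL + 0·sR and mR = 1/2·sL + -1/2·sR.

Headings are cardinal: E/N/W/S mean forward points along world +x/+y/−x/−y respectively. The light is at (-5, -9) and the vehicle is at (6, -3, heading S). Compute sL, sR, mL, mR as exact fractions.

32/37 160/97 -16/37 -1408/3589

left sensor world pos  = (8, -5); dL² = 185
right sensor world pos = (4, -5); dR² = 97
sL = 160/185 = 32/37
sR = 160/97 = 160/97
mL = -1/2·sL + 0·sR = -16/37
mR = 1/2·sL + -1/2·sR = -1408/3589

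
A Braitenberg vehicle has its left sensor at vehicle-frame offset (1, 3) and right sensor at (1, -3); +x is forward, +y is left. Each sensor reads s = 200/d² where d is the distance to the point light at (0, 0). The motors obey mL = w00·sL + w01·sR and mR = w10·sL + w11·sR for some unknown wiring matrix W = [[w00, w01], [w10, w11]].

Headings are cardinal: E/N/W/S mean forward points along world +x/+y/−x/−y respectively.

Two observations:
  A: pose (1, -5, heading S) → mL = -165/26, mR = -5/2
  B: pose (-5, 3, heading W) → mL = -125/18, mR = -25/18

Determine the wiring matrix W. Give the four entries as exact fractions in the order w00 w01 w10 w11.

-1 -1/2 0 -1/2

obs A: pose=(1,-5,S) → sL=50/13, sR=5, mL=-165/26, mR=-5/2
obs B: pose=(-5,3,W) → sL=50/9, sR=25/9, mL=-125/18, mR=-25/18
sensor matrix S = [[50/13, 5], [50/9, 25/9]]; det S = -2000/117
solve [mL_A; mL_B] = S·[w00; w01] and [mR_A; mR_B] = S·[w10; w11]:
  w00 = -1, w01 = -1/2, w10 = 0, w11 = -1/2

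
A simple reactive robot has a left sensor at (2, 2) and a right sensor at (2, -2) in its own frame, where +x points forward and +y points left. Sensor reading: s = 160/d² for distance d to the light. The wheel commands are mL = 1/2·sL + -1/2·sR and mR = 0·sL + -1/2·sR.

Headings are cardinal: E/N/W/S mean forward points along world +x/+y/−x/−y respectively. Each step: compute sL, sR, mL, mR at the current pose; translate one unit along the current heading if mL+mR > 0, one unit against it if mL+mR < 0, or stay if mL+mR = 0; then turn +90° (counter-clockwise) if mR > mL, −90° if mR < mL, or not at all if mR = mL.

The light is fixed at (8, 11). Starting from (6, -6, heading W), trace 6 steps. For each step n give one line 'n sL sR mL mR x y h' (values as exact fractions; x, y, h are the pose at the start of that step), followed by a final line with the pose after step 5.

0 160/377 160/241 -10880/90857 -80/241 6 -6 W
1 80/117 80/113 -160/13221 -40/113 7 -6 N
2 160/257 160/401 11520/103057 -80/401 7 -7 E
3 2/5 5/13 1/130 -5/26 6 -7 S
4 160/377 160/241 -10880/90857 -80/241 6 -6 W
5 80/117 80/113 -160/13221 -40/113 7 -6 N
final 7 -7 E

n=0: pose=(6,-6,W); sL=160/377, sR=160/241; mL=-10880/90857, mR=-80/241; mL+mR=-41040/90857 → advance -1; mR−mL=-80/377 → turn -1·90°
n=1: pose=(7,-6,N); sL=80/117, sR=80/113; mL=-160/13221, mR=-40/113; mL+mR=-4840/13221 → advance -1; mR−mL=-40/117 → turn -1·90°
n=2: pose=(7,-7,E); sL=160/257, sR=160/401; mL=11520/103057, mR=-80/401; mL+mR=-9040/103057 → advance -1; mR−mL=-80/257 → turn -1·90°
n=3: pose=(6,-7,S); sL=2/5, sR=5/13; mL=1/130, mR=-5/26; mL+mR=-12/65 → advance -1; mR−mL=-1/5 → turn -1·90°
n=4: pose=(6,-6,W); sL=160/377, sR=160/241; mL=-10880/90857, mR=-80/241; mL+mR=-41040/90857 → advance -1; mR−mL=-80/377 → turn -1·90°
n=5: pose=(7,-6,N); sL=80/117, sR=80/113; mL=-160/13221, mR=-40/113; mL+mR=-4840/13221 → advance -1; mR−mL=-40/117 → turn -1·90°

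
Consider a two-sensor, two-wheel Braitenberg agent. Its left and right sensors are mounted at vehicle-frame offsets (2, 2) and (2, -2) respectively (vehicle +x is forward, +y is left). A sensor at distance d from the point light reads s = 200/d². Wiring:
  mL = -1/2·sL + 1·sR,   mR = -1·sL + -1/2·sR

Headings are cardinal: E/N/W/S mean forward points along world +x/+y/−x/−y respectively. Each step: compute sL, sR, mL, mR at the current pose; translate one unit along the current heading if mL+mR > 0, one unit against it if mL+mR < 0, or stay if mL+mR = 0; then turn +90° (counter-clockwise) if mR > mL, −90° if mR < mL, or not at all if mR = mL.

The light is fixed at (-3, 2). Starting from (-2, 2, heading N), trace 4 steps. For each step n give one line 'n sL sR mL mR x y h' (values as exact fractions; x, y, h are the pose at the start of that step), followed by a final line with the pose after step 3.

n=0: pose=(-2,2,N); sL=40, sR=200/13; mL=-60/13, mR=-620/13; mL+mR=-680/13 → advance -1; mR−mL=-560/13 → turn -1·90°
n=1: pose=(-2,1,E); sL=20, sR=100/9; mL=10/9, mR=-230/9; mL+mR=-220/9 → advance -1; mR−mL=-80/3 → turn -1·90°
n=2: pose=(-3,1,S); sL=200/13, sR=200/13; mL=100/13, mR=-300/13; mL+mR=-200/13 → advance -1; mR−mL=-400/13 → turn -1·90°
n=3: pose=(-3,2,W); sL=25, sR=25; mL=25/2, mR=-75/2; mL+mR=-25 → advance -1; mR−mL=-50 → turn -1·90°

0 40 200/13 -60/13 -620/13 -2 2 N
1 20 100/9 10/9 -230/9 -2 1 E
2 200/13 200/13 100/13 -300/13 -3 1 S
3 25 25 25/2 -75/2 -3 2 W
final -2 2 N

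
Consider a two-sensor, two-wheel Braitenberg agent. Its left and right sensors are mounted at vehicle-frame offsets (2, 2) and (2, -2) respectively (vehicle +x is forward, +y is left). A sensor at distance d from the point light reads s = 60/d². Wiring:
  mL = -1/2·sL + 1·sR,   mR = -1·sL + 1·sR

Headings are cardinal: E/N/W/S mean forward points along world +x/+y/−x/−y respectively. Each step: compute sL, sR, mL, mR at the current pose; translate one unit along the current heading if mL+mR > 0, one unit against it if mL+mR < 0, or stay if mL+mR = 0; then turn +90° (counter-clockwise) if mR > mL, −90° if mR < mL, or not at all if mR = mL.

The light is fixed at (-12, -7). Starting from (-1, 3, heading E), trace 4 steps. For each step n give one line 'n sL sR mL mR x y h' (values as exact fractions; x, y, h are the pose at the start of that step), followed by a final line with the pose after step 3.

n=0: pose=(-1,3,E); sL=60/313, sR=60/233; mL=11790/72929, mR=4800/72929; mL+mR=16590/72929 → advance +1; mR−mL=-30/313 → turn -1·90°
n=1: pose=(0,3,S); sL=3/13, sR=15/41; mL=267/1066, mR=72/533; mL+mR=411/1066 → advance +1; mR−mL=-3/26 → turn -1·90°
n=2: pose=(0,2,W); sL=60/149, sR=60/221; mL=2310/32929, mR=-4320/32929; mL+mR=-2010/32929 → advance -1; mR−mL=-30/149 → turn -1·90°
n=3: pose=(1,2,N); sL=30/121, sR=30/173; mL=1035/20933, mR=-1560/20933; mL+mR=-525/20933 → advance -1; mR−mL=-15/121 → turn -1·90°

0 60/313 60/233 11790/72929 4800/72929 -1 3 E
1 3/13 15/41 267/1066 72/533 0 3 S
2 60/149 60/221 2310/32929 -4320/32929 0 2 W
3 30/121 30/173 1035/20933 -1560/20933 1 2 N
final 1 1 E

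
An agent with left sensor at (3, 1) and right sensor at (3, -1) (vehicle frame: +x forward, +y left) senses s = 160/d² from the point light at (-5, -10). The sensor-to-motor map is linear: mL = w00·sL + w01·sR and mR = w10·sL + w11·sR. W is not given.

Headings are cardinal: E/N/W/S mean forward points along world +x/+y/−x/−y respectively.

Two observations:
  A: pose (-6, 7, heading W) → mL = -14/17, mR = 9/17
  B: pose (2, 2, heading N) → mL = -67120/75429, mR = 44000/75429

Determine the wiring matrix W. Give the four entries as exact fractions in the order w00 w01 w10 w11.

-1 -1/2 1/2 1/2

obs A: pose=(-6,7,W) → sL=10/17, sR=8/17, mL=-14/17, mR=9/17
obs B: pose=(2,2,N) → sL=160/261, sR=160/289, mL=-67120/75429, mR=44000/75429
sensor matrix S = [[10/17, 8/17], [160/261, 160/289]]; det S = 47680/1282293
solve [mL_A; mL_B] = S·[w00; w01] and [mR_A; mR_B] = S·[w10; w11]:
  w00 = -1, w01 = -1/2, w10 = 1/2, w11 = 1/2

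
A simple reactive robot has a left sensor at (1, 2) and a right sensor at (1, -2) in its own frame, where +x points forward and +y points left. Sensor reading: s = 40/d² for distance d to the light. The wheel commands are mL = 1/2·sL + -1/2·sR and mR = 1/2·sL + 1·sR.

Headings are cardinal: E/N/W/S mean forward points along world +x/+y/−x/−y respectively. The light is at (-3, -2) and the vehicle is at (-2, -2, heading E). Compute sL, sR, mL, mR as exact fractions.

left sensor world pos  = (-1, 0); dL² = 8
right sensor world pos = (-1, -4); dR² = 8
sL = 40/8 = 5
sR = 40/8 = 5
mL = 1/2·sL + -1/2·sR = 0
mR = 1/2·sL + 1·sR = 15/2

5 5 0 15/2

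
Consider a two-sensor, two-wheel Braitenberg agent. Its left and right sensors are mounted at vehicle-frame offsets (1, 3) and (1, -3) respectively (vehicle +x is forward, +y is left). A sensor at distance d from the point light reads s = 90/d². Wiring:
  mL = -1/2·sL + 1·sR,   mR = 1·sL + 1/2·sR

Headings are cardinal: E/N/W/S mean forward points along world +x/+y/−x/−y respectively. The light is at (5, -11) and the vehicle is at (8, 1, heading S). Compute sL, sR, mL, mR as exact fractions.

left sensor world pos  = (11, 0); dL² = 157
right sensor world pos = (5, 0); dR² = 121
sL = 90/157 = 90/157
sR = 90/121 = 90/121
mL = -1/2·sL + 1·sR = 8685/18997
mR = 1·sL + 1/2·sR = 17955/18997

90/157 90/121 8685/18997 17955/18997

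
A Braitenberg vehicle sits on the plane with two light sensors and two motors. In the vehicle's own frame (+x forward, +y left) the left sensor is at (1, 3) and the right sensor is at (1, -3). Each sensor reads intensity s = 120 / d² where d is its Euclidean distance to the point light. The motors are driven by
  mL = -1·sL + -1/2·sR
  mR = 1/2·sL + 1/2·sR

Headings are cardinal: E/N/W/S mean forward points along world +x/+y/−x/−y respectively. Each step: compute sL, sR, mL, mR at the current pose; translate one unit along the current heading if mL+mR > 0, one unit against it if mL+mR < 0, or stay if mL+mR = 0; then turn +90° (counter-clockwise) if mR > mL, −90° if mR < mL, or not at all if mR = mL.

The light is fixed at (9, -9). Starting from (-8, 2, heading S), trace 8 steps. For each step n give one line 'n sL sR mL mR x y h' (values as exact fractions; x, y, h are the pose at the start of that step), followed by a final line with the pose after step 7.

n=0: pose=(-8,2,S); sL=15/37, sR=6/25; mL=-486/925, mR=597/1850; mL+mR=-15/74 → advance -1; mR−mL=1569/1850 → turn +1·90°
n=1: pose=(-8,3,E); sL=120/481, sR=120/337; mL=-69300/162097, mR=49080/162097; mL+mR=-60/481 → advance -1; mR−mL=118380/162097 → turn +1·90°
n=2: pose=(-9,3,N); sL=12/61, sR=60/197; mL=-4194/12017, mR=3012/12017; mL+mR=-6/61 → advance -1; mR−mL=7206/12017 → turn +1·90°
n=3: pose=(-9,2,W); sL=24/85, sR=120/557; mL=-18468/47345, mR=11784/47345; mL+mR=-12/85 → advance -1; mR−mL=30252/47345 → turn +1·90°
n=4: pose=(-8,2,S); sL=15/37, sR=6/25; mL=-486/925, mR=597/1850; mL+mR=-15/74 → advance -1; mR−mL=1569/1850 → turn +1·90°
n=5: pose=(-8,3,E); sL=120/481, sR=120/337; mL=-69300/162097, mR=49080/162097; mL+mR=-60/481 → advance -1; mR−mL=118380/162097 → turn +1·90°
n=6: pose=(-9,3,N); sL=12/61, sR=60/197; mL=-4194/12017, mR=3012/12017; mL+mR=-6/61 → advance -1; mR−mL=7206/12017 → turn +1·90°
n=7: pose=(-9,2,W); sL=24/85, sR=120/557; mL=-18468/47345, mR=11784/47345; mL+mR=-12/85 → advance -1; mR−mL=30252/47345 → turn +1·90°

0 15/37 6/25 -486/925 597/1850 -8 2 S
1 120/481 120/337 -69300/162097 49080/162097 -8 3 E
2 12/61 60/197 -4194/12017 3012/12017 -9 3 N
3 24/85 120/557 -18468/47345 11784/47345 -9 2 W
4 15/37 6/25 -486/925 597/1850 -8 2 S
5 120/481 120/337 -69300/162097 49080/162097 -8 3 E
6 12/61 60/197 -4194/12017 3012/12017 -9 3 N
7 24/85 120/557 -18468/47345 11784/47345 -9 2 W
final -8 2 S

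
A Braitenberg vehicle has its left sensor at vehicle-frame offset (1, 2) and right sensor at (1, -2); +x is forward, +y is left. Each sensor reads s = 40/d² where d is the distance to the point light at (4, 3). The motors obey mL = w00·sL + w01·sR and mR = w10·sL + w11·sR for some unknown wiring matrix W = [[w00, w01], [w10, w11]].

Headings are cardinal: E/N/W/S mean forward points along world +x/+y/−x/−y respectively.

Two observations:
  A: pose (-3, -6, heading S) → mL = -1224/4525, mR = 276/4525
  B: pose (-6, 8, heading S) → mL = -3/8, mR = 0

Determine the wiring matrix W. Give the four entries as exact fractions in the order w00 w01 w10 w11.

-1/2 -1/2 -1/2 1

obs A: pose=(-3,-6,S) → sL=8/25, sR=40/181, mL=-1224/4525, mR=276/4525
obs B: pose=(-6,8,S) → sL=1/2, sR=1/4, mL=-3/8, mR=0
sensor matrix S = [[8/25, 40/181], [1/2, 1/4]]; det S = -138/4525
solve [mL_A; mL_B] = S·[w00; w01] and [mR_A; mR_B] = S·[w10; w11]:
  w00 = -1/2, w01 = -1/2, w10 = -1/2, w11 = 1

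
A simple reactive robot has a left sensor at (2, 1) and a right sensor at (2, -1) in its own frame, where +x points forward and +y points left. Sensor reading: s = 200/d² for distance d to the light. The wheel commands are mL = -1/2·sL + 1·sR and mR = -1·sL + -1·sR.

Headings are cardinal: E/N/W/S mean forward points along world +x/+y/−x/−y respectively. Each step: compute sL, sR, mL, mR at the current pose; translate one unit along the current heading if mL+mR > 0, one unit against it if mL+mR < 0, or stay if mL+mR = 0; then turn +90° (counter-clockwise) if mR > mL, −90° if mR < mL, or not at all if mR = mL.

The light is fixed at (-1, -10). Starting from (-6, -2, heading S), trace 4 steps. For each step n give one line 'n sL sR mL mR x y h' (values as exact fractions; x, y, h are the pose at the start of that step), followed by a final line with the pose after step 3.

n=0: pose=(-6,-2,S); sL=50/13, sR=25/9; mL=100/117, mR=-775/117; mL+mR=-75/13 → advance -1; mR−mL=-875/117 → turn -1·90°
n=1: pose=(-6,-1,W); sL=200/113, sR=200/149; mL=7700/16837, mR=-52400/16837; mL+mR=-300/113 → advance -1; mR−mL=-60100/16837 → turn -1·90°
n=2: pose=(-5,-1,N); sL=100/73, sR=20/13; mL=810/949, mR=-2760/949; mL+mR=-150/73 → advance -1; mR−mL=-3570/949 → turn -1·90°
n=3: pose=(-5,-2,E); sL=40/17, sR=200/53; mL=2340/901, mR=-5520/901; mL+mR=-60/17 → advance -1; mR−mL=-7860/901 → turn -1·90°

0 50/13 25/9 100/117 -775/117 -6 -2 S
1 200/113 200/149 7700/16837 -52400/16837 -6 -1 W
2 100/73 20/13 810/949 -2760/949 -5 -1 N
3 40/17 200/53 2340/901 -5520/901 -5 -2 E
final -6 -2 S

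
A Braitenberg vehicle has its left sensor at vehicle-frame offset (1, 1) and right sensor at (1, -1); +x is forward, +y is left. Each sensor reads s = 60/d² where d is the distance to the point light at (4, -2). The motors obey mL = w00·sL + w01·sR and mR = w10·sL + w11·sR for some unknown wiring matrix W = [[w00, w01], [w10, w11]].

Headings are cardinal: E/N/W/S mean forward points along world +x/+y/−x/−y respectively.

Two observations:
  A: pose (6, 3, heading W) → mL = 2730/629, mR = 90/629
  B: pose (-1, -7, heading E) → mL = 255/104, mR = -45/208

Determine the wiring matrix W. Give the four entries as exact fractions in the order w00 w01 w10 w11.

1 1/2 1/2 -1

obs A: pose=(6,3,W) → sL=60/17, sR=60/37, mL=2730/629, mR=90/629
obs B: pose=(-1,-7,E) → sL=15/8, sR=15/13, mL=255/104, mR=-45/208
sensor matrix S = [[60/17, 60/37], [15/8, 15/13]]; det S = 16875/16354
solve [mL_A; mL_B] = S·[w00; w01] and [mR_A; mR_B] = S·[w10; w11]:
  w00 = 1, w01 = 1/2, w10 = 1/2, w11 = -1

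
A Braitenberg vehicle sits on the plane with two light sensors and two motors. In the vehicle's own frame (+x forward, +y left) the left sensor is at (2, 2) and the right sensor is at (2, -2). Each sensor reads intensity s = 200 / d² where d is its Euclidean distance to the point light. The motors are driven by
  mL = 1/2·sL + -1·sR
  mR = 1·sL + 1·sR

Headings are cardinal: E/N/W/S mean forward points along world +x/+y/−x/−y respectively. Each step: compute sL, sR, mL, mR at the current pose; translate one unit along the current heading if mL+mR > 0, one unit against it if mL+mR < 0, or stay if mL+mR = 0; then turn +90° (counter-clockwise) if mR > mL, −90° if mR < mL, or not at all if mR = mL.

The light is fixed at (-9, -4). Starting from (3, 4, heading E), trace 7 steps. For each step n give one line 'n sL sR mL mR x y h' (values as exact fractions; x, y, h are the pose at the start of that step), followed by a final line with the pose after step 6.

0 25/37 25/29 -1125/2146 1650/1073 3 4 E
1 200/221 8/13 -36/221 336/221 4 4 N
2 20/17 100/121 -490/2057 4120/2057 4 5 W
3 40/49 200/149 -6820/7301 15760/7301 3 5 S
4 25/37 25/29 -1125/2146 1650/1073 3 4 E
5 200/221 8/13 -36/221 336/221 4 4 N
6 20/17 100/121 -490/2057 4120/2057 4 5 W
final 3 5 S

n=0: pose=(3,4,E); sL=25/37, sR=25/29; mL=-1125/2146, mR=1650/1073; mL+mR=75/74 → advance +1; mR−mL=4425/2146 → turn +1·90°
n=1: pose=(4,4,N); sL=200/221, sR=8/13; mL=-36/221, mR=336/221; mL+mR=300/221 → advance +1; mR−mL=372/221 → turn +1·90°
n=2: pose=(4,5,W); sL=20/17, sR=100/121; mL=-490/2057, mR=4120/2057; mL+mR=30/17 → advance +1; mR−mL=4610/2057 → turn +1·90°
n=3: pose=(3,5,S); sL=40/49, sR=200/149; mL=-6820/7301, mR=15760/7301; mL+mR=60/49 → advance +1; mR−mL=22580/7301 → turn +1·90°
n=4: pose=(3,4,E); sL=25/37, sR=25/29; mL=-1125/2146, mR=1650/1073; mL+mR=75/74 → advance +1; mR−mL=4425/2146 → turn +1·90°
n=5: pose=(4,4,N); sL=200/221, sR=8/13; mL=-36/221, mR=336/221; mL+mR=300/221 → advance +1; mR−mL=372/221 → turn +1·90°
n=6: pose=(4,5,W); sL=20/17, sR=100/121; mL=-490/2057, mR=4120/2057; mL+mR=30/17 → advance +1; mR−mL=4610/2057 → turn +1·90°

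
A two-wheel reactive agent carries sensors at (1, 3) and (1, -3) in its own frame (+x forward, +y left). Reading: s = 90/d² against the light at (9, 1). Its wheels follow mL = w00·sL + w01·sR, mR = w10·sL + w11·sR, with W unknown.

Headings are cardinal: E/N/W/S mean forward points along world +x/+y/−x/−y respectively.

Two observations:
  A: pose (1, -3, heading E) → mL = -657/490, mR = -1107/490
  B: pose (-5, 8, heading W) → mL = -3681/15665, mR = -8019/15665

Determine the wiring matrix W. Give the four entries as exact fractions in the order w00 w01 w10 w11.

-1 1/2 -1 -1/2

obs A: pose=(1,-3,E) → sL=9/5, sR=45/49, mL=-657/490, mR=-1107/490
obs B: pose=(-5,8,W) → sL=90/241, sR=18/65, mL=-3681/15665, mR=-8019/15665
sensor matrix S = [[9/5, 45/49], [90/241, 18/65]]; det S = 596808/3837925
solve [mL_A; mL_B] = S·[w00; w01] and [mR_A; mR_B] = S·[w10; w11]:
  w00 = -1, w01 = 1/2, w10 = -1, w11 = -1/2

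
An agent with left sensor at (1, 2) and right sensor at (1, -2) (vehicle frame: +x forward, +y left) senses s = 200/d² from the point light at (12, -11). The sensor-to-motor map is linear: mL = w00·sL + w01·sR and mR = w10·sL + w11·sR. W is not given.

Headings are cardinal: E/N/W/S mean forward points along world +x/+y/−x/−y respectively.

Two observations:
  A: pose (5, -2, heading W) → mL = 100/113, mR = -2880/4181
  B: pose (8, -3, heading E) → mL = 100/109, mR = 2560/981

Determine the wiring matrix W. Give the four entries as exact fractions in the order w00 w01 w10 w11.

1/2 0 -1 1

obs A: pose=(5,-2,W) → sL=200/113, sR=40/37, mL=100/113, mR=-2880/4181
obs B: pose=(8,-3,E) → sL=200/109, sR=40/9, mL=100/109, mR=2560/981
sensor matrix S = [[200/113, 40/37], [200/109, 40/9]]; det S = 24128000/4101561
solve [mL_A; mL_B] = S·[w00; w01] and [mR_A; mR_B] = S·[w10; w11]:
  w00 = 1/2, w01 = 0, w10 = -1, w11 = 1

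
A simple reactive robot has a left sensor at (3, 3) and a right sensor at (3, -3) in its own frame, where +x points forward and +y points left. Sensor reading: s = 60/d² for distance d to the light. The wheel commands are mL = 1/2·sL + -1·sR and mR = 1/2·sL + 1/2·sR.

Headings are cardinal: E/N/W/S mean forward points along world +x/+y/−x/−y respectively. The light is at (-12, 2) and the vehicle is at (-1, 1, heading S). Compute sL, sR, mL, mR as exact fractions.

15/53 3/4 -129/212 219/424

left sensor world pos  = (2, -2); dL² = 212
right sensor world pos = (-4, -2); dR² = 80
sL = 60/212 = 15/53
sR = 60/80 = 3/4
mL = 1/2·sL + -1·sR = -129/212
mR = 1/2·sL + 1/2·sR = 219/424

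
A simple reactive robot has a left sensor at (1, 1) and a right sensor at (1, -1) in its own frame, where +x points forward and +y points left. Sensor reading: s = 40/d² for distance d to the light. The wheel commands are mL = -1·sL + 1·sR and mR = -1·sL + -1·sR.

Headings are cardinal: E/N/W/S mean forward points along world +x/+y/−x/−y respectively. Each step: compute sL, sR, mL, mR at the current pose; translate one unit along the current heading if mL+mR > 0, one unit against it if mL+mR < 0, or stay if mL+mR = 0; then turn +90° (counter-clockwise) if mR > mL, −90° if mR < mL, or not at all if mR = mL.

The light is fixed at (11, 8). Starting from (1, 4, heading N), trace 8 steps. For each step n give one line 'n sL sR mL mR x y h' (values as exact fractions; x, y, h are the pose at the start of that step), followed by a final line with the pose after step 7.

n=0: pose=(1,4,N); sL=4/13, sR=4/9; mL=16/117, mR=-88/117; mL+mR=-8/13 → advance -1; mR−mL=-8/9 → turn -1·90°
n=1: pose=(1,3,E); sL=40/97, sR=40/117; mL=-800/11349, mR=-8560/11349; mL+mR=-80/97 → advance -1; mR−mL=-80/117 → turn -1·90°
n=2: pose=(0,3,S); sL=5/17, sR=2/9; mL=-11/153, mR=-79/153; mL+mR=-10/17 → advance -1; mR−mL=-4/9 → turn -1·90°
n=3: pose=(0,4,W); sL=40/169, sR=40/153; mL=640/25857, mR=-12880/25857; mL+mR=-80/169 → advance -1; mR−mL=-80/153 → turn -1·90°
n=4: pose=(1,4,N); sL=4/13, sR=4/9; mL=16/117, mR=-88/117; mL+mR=-8/13 → advance -1; mR−mL=-8/9 → turn -1·90°
n=5: pose=(1,3,E); sL=40/97, sR=40/117; mL=-800/11349, mR=-8560/11349; mL+mR=-80/97 → advance -1; mR−mL=-80/117 → turn -1·90°
n=6: pose=(0,3,S); sL=5/17, sR=2/9; mL=-11/153, mR=-79/153; mL+mR=-10/17 → advance -1; mR−mL=-4/9 → turn -1·90°
n=7: pose=(0,4,W); sL=40/169, sR=40/153; mL=640/25857, mR=-12880/25857; mL+mR=-80/169 → advance -1; mR−mL=-80/153 → turn -1·90°

0 4/13 4/9 16/117 -88/117 1 4 N
1 40/97 40/117 -800/11349 -8560/11349 1 3 E
2 5/17 2/9 -11/153 -79/153 0 3 S
3 40/169 40/153 640/25857 -12880/25857 0 4 W
4 4/13 4/9 16/117 -88/117 1 4 N
5 40/97 40/117 -800/11349 -8560/11349 1 3 E
6 5/17 2/9 -11/153 -79/153 0 3 S
7 40/169 40/153 640/25857 -12880/25857 0 4 W
final 1 4 N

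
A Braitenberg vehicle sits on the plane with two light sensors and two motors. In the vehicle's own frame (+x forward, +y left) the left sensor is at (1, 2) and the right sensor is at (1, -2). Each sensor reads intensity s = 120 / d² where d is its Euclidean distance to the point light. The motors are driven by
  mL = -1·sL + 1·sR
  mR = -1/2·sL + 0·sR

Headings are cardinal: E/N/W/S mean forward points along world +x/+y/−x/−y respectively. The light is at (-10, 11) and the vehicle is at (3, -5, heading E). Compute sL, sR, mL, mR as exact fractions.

15/49 3/13 -48/637 -15/98

left sensor world pos  = (4, -3); dL² = 392
right sensor world pos = (4, -7); dR² = 520
sL = 120/392 = 15/49
sR = 120/520 = 3/13
mL = -1·sL + 1·sR = -48/637
mR = -1/2·sL + 0·sR = -15/98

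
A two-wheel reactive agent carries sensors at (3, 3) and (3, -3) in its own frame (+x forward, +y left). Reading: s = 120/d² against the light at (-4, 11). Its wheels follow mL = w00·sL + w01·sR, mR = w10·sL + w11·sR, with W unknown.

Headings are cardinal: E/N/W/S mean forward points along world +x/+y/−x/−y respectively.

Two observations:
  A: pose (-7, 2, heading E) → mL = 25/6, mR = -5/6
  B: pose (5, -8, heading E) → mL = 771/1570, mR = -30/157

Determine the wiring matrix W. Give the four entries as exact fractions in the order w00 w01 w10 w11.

1 1 0 -1

obs A: pose=(-7,2,E) → sL=10/3, sR=5/6, mL=25/6, mR=-5/6
obs B: pose=(5,-8,E) → sL=3/10, sR=30/157, mL=771/1570, mR=-30/157
sensor matrix S = [[10/3, 5/6], [3/10, 30/157]]; det S = 243/628
solve [mL_A; mL_B] = S·[w00; w01] and [mR_A; mR_B] = S·[w10; w11]:
  w00 = 1, w01 = 1, w10 = 0, w11 = -1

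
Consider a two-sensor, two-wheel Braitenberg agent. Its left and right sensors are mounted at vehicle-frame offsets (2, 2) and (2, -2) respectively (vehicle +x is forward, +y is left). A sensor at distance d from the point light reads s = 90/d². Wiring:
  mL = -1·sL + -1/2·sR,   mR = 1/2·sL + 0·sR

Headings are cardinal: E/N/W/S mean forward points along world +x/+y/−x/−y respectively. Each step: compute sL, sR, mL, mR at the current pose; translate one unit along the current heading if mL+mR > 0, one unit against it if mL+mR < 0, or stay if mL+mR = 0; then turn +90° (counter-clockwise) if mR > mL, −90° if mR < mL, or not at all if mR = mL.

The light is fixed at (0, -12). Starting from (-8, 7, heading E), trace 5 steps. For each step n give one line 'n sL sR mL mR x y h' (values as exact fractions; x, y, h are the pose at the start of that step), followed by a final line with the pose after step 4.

0 10/53 18/65 -1127/3445 5/53 -8 7 E
1 45/281 9/49 -6939/27538 45/562 -9 7 N
2 90/377 90/521 -63855/196417 45/377 -9 6 W
3 45/146 45/178 -11295/25988 45/292 -8 6 S
4 10/53 18/65 -1127/3445 5/53 -8 7 E
final -9 7 N

n=0: pose=(-8,7,E); sL=10/53, sR=18/65; mL=-1127/3445, mR=5/53; mL+mR=-802/3445 → advance -1; mR−mL=1452/3445 → turn +1·90°
n=1: pose=(-9,7,N); sL=45/281, sR=9/49; mL=-6939/27538, mR=45/562; mL+mR=-2367/13769 → advance -1; mR−mL=4572/13769 → turn +1·90°
n=2: pose=(-9,6,W); sL=90/377, sR=90/521; mL=-63855/196417, mR=45/377; mL+mR=-40410/196417 → advance -1; mR−mL=87300/196417 → turn +1·90°
n=3: pose=(-8,6,S); sL=45/146, sR=45/178; mL=-11295/25988, mR=45/292; mL+mR=-3645/12994 → advance -1; mR−mL=3825/6497 → turn +1·90°
n=4: pose=(-8,7,E); sL=10/53, sR=18/65; mL=-1127/3445, mR=5/53; mL+mR=-802/3445 → advance -1; mR−mL=1452/3445 → turn +1·90°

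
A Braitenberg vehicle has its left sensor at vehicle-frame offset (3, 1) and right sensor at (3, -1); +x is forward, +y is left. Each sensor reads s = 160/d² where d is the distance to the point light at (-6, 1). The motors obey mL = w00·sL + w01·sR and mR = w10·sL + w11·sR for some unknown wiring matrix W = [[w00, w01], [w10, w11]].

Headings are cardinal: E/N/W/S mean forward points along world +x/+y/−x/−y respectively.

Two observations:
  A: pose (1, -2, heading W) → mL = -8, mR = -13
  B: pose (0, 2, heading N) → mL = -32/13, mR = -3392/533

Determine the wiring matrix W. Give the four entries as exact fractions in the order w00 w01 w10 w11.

obs A: pose=(1,-2,W) → sL=5, sR=8, mL=-8, mR=-13
obs B: pose=(0,2,N) → sL=160/41, sR=32/13, mL=-32/13, mR=-3392/533
sensor matrix S = [[5, 8], [160/41, 32/13]]; det S = -10080/533
solve [mL_A; mL_B] = S·[w00; w01] and [mR_A; mR_B] = S·[w10; w11]:
  w00 = 0, w01 = -1, w10 = -1, w11 = -1

0 -1 -1 -1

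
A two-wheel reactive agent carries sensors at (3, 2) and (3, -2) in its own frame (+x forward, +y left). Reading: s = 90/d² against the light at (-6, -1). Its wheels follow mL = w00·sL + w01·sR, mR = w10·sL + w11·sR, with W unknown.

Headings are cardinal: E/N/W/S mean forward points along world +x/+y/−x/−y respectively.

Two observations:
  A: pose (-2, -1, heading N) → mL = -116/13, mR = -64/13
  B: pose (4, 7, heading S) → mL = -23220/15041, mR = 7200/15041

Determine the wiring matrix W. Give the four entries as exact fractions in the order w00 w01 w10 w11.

-1 -1 -1 1

obs A: pose=(-2,-1,N) → sL=90/13, sR=2, mL=-116/13, mR=-64/13
obs B: pose=(4,7,S) → sL=90/169, sR=90/89, mL=-23220/15041, mR=7200/15041
sensor matrix S = [[90/13, 2], [90/169, 90/89]]; det S = 89280/15041
solve [mL_A; mL_B] = S·[w00; w01] and [mR_A; mR_B] = S·[w10; w11]:
  w00 = -1, w01 = -1, w10 = -1, w11 = 1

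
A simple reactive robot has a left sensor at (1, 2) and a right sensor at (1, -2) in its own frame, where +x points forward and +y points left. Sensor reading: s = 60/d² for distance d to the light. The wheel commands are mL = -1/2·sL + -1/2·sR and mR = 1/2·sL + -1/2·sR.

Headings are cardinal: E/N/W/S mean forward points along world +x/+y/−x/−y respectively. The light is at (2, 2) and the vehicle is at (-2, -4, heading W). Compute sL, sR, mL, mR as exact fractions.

60/89 60/41 -3900/3649 -1440/3649

left sensor world pos  = (-3, -6); dL² = 89
right sensor world pos = (-3, -2); dR² = 41
sL = 60/89 = 60/89
sR = 60/41 = 60/41
mL = -1/2·sL + -1/2·sR = -3900/3649
mR = 1/2·sL + -1/2·sR = -1440/3649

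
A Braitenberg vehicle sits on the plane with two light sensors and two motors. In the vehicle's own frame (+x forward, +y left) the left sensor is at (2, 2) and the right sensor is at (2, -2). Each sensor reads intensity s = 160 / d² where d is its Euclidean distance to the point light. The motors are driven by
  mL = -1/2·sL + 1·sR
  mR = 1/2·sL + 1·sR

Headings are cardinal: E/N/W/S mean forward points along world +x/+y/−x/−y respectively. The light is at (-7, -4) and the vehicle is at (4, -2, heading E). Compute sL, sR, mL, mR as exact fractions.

32/37 160/169 3216/6253 8624/6253

left sensor world pos  = (6, 0); dL² = 185
right sensor world pos = (6, -4); dR² = 169
sL = 160/185 = 32/37
sR = 160/169 = 160/169
mL = -1/2·sL + 1·sR = 3216/6253
mR = 1/2·sL + 1·sR = 8624/6253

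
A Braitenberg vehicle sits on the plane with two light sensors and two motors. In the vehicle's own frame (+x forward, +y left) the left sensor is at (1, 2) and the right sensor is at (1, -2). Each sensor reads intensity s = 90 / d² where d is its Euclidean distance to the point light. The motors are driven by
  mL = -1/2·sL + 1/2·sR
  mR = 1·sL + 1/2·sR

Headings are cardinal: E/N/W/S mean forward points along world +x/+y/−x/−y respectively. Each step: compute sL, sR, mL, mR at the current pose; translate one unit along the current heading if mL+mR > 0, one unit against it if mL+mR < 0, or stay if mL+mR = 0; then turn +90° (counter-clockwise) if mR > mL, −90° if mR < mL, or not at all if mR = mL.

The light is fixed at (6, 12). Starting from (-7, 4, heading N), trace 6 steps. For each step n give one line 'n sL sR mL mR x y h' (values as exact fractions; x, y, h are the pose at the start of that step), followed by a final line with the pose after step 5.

n=0: pose=(-7,4,N); sL=45/137, sR=9/17; mL=234/2329, mR=2763/4658; mL+mR=3231/4658 → advance +1; mR−mL=135/274 → turn +1·90°
n=1: pose=(-7,5,W); sL=90/277, sR=90/221; mL=2520/61217, mR=32355/61217; mL+mR=34875/61217 → advance +1; mR−mL=135/277 → turn +1·90°
n=2: pose=(-8,5,S); sL=45/104, sR=9/32; mL=-63/832, mR=477/832; mL+mR=207/416 → advance +1; mR−mL=135/208 → turn +1·90°
n=3: pose=(-8,4,E); sL=18/41, sR=90/269; mL=-576/11029, mR=6687/11029; mL+mR=6111/11029 → advance +1; mR−mL=27/41 → turn +1·90°
n=4: pose=(-7,4,N); sL=45/137, sR=9/17; mL=234/2329, mR=2763/4658; mL+mR=3231/4658 → advance +1; mR−mL=135/274 → turn +1·90°
n=5: pose=(-7,5,W); sL=90/277, sR=90/221; mL=2520/61217, mR=32355/61217; mL+mR=34875/61217 → advance +1; mR−mL=135/277 → turn +1·90°

0 45/137 9/17 234/2329 2763/4658 -7 4 N
1 90/277 90/221 2520/61217 32355/61217 -7 5 W
2 45/104 9/32 -63/832 477/832 -8 5 S
3 18/41 90/269 -576/11029 6687/11029 -8 4 E
4 45/137 9/17 234/2329 2763/4658 -7 4 N
5 90/277 90/221 2520/61217 32355/61217 -7 5 W
final -8 5 S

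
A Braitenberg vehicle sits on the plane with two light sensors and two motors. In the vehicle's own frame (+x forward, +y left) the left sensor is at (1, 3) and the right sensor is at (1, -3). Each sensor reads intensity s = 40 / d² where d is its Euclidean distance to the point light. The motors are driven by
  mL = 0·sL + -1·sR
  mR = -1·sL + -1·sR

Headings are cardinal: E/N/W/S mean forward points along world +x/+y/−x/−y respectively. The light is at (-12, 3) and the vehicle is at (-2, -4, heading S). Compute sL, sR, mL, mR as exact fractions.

40/233 40/113 -40/113 -13840/26329

left sensor world pos  = (1, -5); dL² = 233
right sensor world pos = (-5, -5); dR² = 113
sL = 40/233 = 40/233
sR = 40/113 = 40/113
mL = 0·sL + -1·sR = -40/113
mR = -1·sL + -1·sR = -13840/26329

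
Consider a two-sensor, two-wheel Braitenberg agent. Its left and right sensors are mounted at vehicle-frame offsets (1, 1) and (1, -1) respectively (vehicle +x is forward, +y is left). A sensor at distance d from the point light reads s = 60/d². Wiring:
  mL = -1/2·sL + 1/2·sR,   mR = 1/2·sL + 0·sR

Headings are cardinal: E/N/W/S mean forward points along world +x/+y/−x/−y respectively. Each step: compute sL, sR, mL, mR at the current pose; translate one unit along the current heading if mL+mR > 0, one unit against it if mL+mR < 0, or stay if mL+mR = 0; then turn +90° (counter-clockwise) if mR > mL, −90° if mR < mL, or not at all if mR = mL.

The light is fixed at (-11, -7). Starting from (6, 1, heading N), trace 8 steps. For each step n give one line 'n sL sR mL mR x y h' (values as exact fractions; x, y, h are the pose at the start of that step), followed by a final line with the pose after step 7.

n=0: pose=(6,1,N); sL=60/337, sR=4/27; mL=-136/9099, mR=30/337; mL+mR=2/27 → advance +1; mR−mL=946/9099 → turn +1·90°
n=1: pose=(6,2,W); sL=3/16, sR=15/89; mL=-27/2848, mR=3/32; mL+mR=15/178 → advance +1; mR−mL=147/1424 → turn +1·90°
n=2: pose=(5,2,S); sL=60/353, sR=60/289; mL=1920/102017, mR=30/353; mL+mR=30/289 → advance +1; mR−mL=6750/102017 → turn +1·90°
n=3: pose=(5,1,E); sL=6/37, sR=30/169; mL=48/6253, mR=3/37; mL+mR=15/169 → advance +1; mR−mL=459/6253 → turn +1·90°
n=4: pose=(6,1,N); sL=60/337, sR=4/27; mL=-136/9099, mR=30/337; mL+mR=2/27 → advance +1; mR−mL=946/9099 → turn +1·90°
n=5: pose=(6,2,W); sL=3/16, sR=15/89; mL=-27/2848, mR=3/32; mL+mR=15/178 → advance +1; mR−mL=147/1424 → turn +1·90°
n=6: pose=(5,2,S); sL=60/353, sR=60/289; mL=1920/102017, mR=30/353; mL+mR=30/289 → advance +1; mR−mL=6750/102017 → turn +1·90°
n=7: pose=(5,1,E); sL=6/37, sR=30/169; mL=48/6253, mR=3/37; mL+mR=15/169 → advance +1; mR−mL=459/6253 → turn +1·90°

0 60/337 4/27 -136/9099 30/337 6 1 N
1 3/16 15/89 -27/2848 3/32 6 2 W
2 60/353 60/289 1920/102017 30/353 5 2 S
3 6/37 30/169 48/6253 3/37 5 1 E
4 60/337 4/27 -136/9099 30/337 6 1 N
5 3/16 15/89 -27/2848 3/32 6 2 W
6 60/353 60/289 1920/102017 30/353 5 2 S
7 6/37 30/169 48/6253 3/37 5 1 E
final 6 1 N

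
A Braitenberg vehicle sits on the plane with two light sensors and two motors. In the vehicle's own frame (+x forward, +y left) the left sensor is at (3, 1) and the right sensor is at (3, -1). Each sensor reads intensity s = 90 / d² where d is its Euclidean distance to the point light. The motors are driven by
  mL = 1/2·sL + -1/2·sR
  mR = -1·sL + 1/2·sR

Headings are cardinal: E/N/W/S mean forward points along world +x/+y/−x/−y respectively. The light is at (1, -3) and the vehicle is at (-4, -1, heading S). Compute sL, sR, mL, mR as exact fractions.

left sensor world pos  = (-3, -4); dL² = 17
right sensor world pos = (-5, -4); dR² = 37
sL = 90/17 = 90/17
sR = 90/37 = 90/37
mL = 1/2·sL + -1/2·sR = 900/629
mR = -1·sL + 1/2·sR = -2565/629

90/17 90/37 900/629 -2565/629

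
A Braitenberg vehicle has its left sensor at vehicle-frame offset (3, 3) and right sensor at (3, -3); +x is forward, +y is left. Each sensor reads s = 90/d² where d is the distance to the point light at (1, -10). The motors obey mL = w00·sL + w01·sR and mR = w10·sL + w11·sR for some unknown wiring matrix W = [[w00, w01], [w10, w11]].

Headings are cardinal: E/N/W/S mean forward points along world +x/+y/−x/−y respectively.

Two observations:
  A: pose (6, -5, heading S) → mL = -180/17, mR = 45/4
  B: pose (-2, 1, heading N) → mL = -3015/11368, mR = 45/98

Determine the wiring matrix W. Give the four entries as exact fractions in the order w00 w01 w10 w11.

1/2 -1 0 1

obs A: pose=(6,-5,S) → sL=45/34, sR=45/4, mL=-180/17, mR=45/4
obs B: pose=(-2,1,N) → sL=45/116, sR=45/98, mL=-3015/11368, mR=45/98
sensor matrix S = [[45/34, 45/4], [45/116, 45/98]]; det S = -1451925/386512
solve [mL_A; mL_B] = S·[w00; w01] and [mR_A; mR_B] = S·[w10; w11]:
  w00 = 1/2, w01 = -1, w10 = 0, w11 = 1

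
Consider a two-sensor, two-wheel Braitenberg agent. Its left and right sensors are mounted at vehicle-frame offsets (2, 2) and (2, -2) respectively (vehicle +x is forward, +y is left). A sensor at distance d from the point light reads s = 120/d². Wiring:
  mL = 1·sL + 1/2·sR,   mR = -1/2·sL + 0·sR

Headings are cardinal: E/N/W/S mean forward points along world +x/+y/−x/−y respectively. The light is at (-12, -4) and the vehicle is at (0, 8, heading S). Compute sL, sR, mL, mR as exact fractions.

left sensor world pos  = (2, 6); dL² = 296
right sensor world pos = (-2, 6); dR² = 200
sL = 120/296 = 15/37
sR = 120/200 = 3/5
mL = 1·sL + 1/2·sR = 261/370
mR = -1/2·sL + 0·sR = -15/74

15/37 3/5 261/370 -15/74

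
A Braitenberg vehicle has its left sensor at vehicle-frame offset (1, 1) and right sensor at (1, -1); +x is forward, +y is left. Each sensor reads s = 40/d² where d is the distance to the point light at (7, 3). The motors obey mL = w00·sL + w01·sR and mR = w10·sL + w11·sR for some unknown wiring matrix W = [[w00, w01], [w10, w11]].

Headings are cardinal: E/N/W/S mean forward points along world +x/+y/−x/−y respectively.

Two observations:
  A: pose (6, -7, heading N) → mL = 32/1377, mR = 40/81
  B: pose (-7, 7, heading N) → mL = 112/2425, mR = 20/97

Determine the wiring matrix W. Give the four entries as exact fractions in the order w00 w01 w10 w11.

-1 1 0 1

obs A: pose=(6,-7,N) → sL=8/17, sR=40/81, mL=32/1377, mR=40/81
obs B: pose=(-7,7,N) → sL=4/25, sR=20/97, mL=112/2425, mR=20/97
sensor matrix S = [[8/17, 40/81], [4/25, 20/97]]; det S = 12032/667845
solve [mL_A; mL_B] = S·[w00; w01] and [mR_A; mR_B] = S·[w10; w11]:
  w00 = -1, w01 = 1, w10 = 0, w11 = 1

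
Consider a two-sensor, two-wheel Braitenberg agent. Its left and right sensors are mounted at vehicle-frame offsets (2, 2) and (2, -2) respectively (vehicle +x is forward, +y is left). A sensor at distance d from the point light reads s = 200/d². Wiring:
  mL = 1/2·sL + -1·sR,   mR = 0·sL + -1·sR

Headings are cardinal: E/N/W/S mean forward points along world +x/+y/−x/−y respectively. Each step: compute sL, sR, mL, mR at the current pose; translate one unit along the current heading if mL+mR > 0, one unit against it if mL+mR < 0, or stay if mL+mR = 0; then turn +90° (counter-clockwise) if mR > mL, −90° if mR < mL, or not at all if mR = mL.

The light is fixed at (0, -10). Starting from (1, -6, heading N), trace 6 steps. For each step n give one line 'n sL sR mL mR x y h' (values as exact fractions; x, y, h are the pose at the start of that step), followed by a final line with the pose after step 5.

0 200/37 40/9 -580/333 -40/9 1 -6 N
1 100/17 20 -290/17 -20 1 -7 E
2 40 40 -20 -40 0 -7 S
3 25 5 15/2 -5 0 -6 W
4 40/9 200/37 -1060/333 -200/37 -1 -6 N
5 100/13 100 -1250/13 -100 -1 -7 E
final -2 -7 S

n=0: pose=(1,-6,N); sL=200/37, sR=40/9; mL=-580/333, mR=-40/9; mL+mR=-2060/333 → advance -1; mR−mL=-100/37 → turn -1·90°
n=1: pose=(1,-7,E); sL=100/17, sR=20; mL=-290/17, mR=-20; mL+mR=-630/17 → advance -1; mR−mL=-50/17 → turn -1·90°
n=2: pose=(0,-7,S); sL=40, sR=40; mL=-20, mR=-40; mL+mR=-60 → advance -1; mR−mL=-20 → turn -1·90°
n=3: pose=(0,-6,W); sL=25, sR=5; mL=15/2, mR=-5; mL+mR=5/2 → advance +1; mR−mL=-25/2 → turn -1·90°
n=4: pose=(-1,-6,N); sL=40/9, sR=200/37; mL=-1060/333, mR=-200/37; mL+mR=-2860/333 → advance -1; mR−mL=-20/9 → turn -1·90°
n=5: pose=(-1,-7,E); sL=100/13, sR=100; mL=-1250/13, mR=-100; mL+mR=-2550/13 → advance -1; mR−mL=-50/13 → turn -1·90°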